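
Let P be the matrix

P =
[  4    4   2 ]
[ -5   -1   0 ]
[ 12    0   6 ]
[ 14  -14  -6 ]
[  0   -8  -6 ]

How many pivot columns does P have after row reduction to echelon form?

Row reduce to echelon form.
R2 ← R2 + (5/4)·R1: [0, 4, 5/2]
R3 ← R3 − (3)·R1: [0, -12, 0]
R4 ← R4 − (7/2)·R1: [0, -28, -13]
R3 ← R3 + (3)·R2: [0, 0, 15/2]
R4 ← R4 + (7)·R2: [0, 0, 9/2]
R5 ← R5 + (2)·R2: [0, 0, -1]
R4 ← R4 − (3/5)·R3: [0, 0, 0]
R5 ← R5 + (2/15)·R3: [0, 0, 0]
Echelon form has 3 nonzero rows, so rank(P) = 3.
Each nonzero row contributes one pivot column: 3 pivot columns.

3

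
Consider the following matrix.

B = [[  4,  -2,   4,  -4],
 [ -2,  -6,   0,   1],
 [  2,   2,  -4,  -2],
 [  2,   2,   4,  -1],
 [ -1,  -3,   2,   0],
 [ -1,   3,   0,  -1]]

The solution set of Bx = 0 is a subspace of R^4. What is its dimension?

Row reduce to echelon form.
R2 ← R2 + (1/2)·R1: [0, -7, 2, -1]
R3 ← R3 − (1/2)·R1: [0, 3, -6, 0]
R4 ← R4 − (1/2)·R1: [0, 3, 2, 1]
R5 ← R5 + (1/4)·R1: [0, -7/2, 3, -1]
R6 ← R6 + (1/4)·R1: [0, 5/2, 1, -2]
R3 ← R3 + (3/7)·R2: [0, 0, -36/7, -3/7]
R4 ← R4 + (3/7)·R2: [0, 0, 20/7, 4/7]
R5 ← R5 − (1/2)·R2: [0, 0, 2, -1/2]
R6 ← R6 + (5/14)·R2: [0, 0, 12/7, -33/14]
R4 ← R4 + (5/9)·R3: [0, 0, 0, 1/3]
R5 ← R5 + (7/18)·R3: [0, 0, 0, -2/3]
R6 ← R6 + (1/3)·R3: [0, 0, 0, -5/2]
R5 ← R5 + (2)·R4: [0, 0, 0, 0]
R6 ← R6 + (15/2)·R4: [0, 0, 0, 0]
4 nonzero rows, so rank(B) = 4.
B has 4 columns; by rank–nullity, nullity = 4 − 4 = 0.

0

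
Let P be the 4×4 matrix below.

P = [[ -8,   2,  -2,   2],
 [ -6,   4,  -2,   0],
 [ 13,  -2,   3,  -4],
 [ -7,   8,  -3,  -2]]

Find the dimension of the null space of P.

Row reduce to echelon form.
R2 ← R2 − (3/4)·R1: [0, 5/2, -1/2, -3/2]
R3 ← R3 + (13/8)·R1: [0, 5/4, -1/4, -3/4]
R4 ← R4 − (7/8)·R1: [0, 25/4, -5/4, -15/4]
R3 ← R3 − (1/2)·R2: [0, 0, 0, 0]
R4 ← R4 − (5/2)·R2: [0, 0, 0, 0]
2 nonzero rows, so rank(P) = 2.
P has 4 columns; by rank–nullity, nullity = 4 − 2 = 2.

2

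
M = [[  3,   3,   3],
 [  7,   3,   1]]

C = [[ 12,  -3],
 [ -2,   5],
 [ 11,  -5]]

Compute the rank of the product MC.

2

First compute MC:
[[ 63,  -9],
 [ 89, -11]]
Now row reduce the product.
R2 ← R2 − (89/63)·R1: [0, 12/7]
2 nonzero rows, so rank(MC) = 2.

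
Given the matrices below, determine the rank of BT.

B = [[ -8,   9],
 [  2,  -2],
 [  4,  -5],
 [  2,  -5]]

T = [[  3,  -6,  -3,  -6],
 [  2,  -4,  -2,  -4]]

First compute BT:
[[ -6,  12,   6,  12],
 [  2,  -4,  -2,  -4],
 [  2,  -4,  -2,  -4],
 [ -4,   8,   4,   8]]
Now row reduce the product.
R2 ← R2 + (1/3)·R1: [0, 0, 0, 0]
R3 ← R3 + (1/3)·R1: [0, 0, 0, 0]
R4 ← R4 − (2/3)·R1: [0, 0, 0, 0]
1 nonzero row, so rank(BT) = 1.

1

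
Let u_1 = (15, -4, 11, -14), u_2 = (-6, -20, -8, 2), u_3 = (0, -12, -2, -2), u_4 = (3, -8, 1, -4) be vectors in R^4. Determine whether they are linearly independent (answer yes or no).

Form the matrix with these vectors as rows and row reduce.
R2 ← R2 + (2/5)·R1: [0, -108/5, -18/5, -18/5]
R4 ← R4 − (1/5)·R1: [0, -36/5, -6/5, -6/5]
R3 ← R3 − (5/9)·R2: [0, 0, 0, 0]
R4 ← R4 − (1/3)·R2: [0, 0, 0, 0]
2 nonzero rows, so the 4 vectors span a space of dimension 2.
Since 2 < 4, the vectors are linearly dependent.

no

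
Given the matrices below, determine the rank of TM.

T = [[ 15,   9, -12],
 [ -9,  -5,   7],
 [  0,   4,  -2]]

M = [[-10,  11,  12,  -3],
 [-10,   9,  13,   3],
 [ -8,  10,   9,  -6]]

2

First compute TM:
[[-144, 126, 189,  54],
 [ 84, -74, -110, -30],
 [-24,  16,  34,  24]]
Now row reduce the product.
R2 ← R2 + (7/12)·R1: [0, -1/2, 1/4, 3/2]
R3 ← R3 − (1/6)·R1: [0, -5, 5/2, 15]
R3 ← R3 − (10)·R2: [0, 0, 0, 0]
2 nonzero rows, so rank(TM) = 2.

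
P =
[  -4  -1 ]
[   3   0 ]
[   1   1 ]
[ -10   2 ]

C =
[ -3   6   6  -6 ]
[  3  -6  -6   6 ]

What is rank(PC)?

1

First compute PC:
[[  9, -18, -18,  18],
 [ -9,  18,  18, -18],
 [  0,   0,   0,   0],
 [ 36, -72, -72,  72]]
Now row reduce the product.
R2 ← R2 + R1: [0, 0, 0, 0]
R4 ← R4 − (4)·R1: [0, 0, 0, 0]
1 nonzero row, so rank(PC) = 1.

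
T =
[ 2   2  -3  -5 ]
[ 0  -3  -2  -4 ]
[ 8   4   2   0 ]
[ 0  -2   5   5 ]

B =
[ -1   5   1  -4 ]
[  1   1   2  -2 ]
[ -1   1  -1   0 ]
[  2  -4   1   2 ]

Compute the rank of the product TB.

2

First compute TB:
[[ -7,  29,   4, -22],
 [ -9,  11,  -8,  -2],
 [ -6,  46,  14, -40],
 [  3, -17,  -4,  14]]
Now row reduce the product.
R2 ← R2 − (9/7)·R1: [0, -184/7, -92/7, 184/7]
R3 ← R3 − (6/7)·R1: [0, 148/7, 74/7, -148/7]
R4 ← R4 + (3/7)·R1: [0, -32/7, -16/7, 32/7]
R3 ← R3 + (37/46)·R2: [0, 0, 0, 0]
R4 ← R4 − (4/23)·R2: [0, 0, 0, 0]
2 nonzero rows, so rank(TB) = 2.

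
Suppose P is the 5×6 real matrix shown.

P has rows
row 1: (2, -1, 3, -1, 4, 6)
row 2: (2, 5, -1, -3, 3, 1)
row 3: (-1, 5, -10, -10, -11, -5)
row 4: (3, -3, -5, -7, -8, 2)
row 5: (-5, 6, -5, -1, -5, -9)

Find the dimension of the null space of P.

Row reduce to echelon form.
R2 ← R2 − R1: [0, 6, -4, -2, -1, -5]
R3 ← R3 + (1/2)·R1: [0, 9/2, -17/2, -21/2, -9, -2]
R4 ← R4 − (3/2)·R1: [0, -3/2, -19/2, -11/2, -14, -7]
R5 ← R5 + (5/2)·R1: [0, 7/2, 5/2, -7/2, 5, 6]
R3 ← R3 − (3/4)·R2: [0, 0, -11/2, -9, -33/4, 7/4]
R4 ← R4 + (1/4)·R2: [0, 0, -21/2, -6, -57/4, -33/4]
R5 ← R5 − (7/12)·R2: [0, 0, 29/6, -7/3, 67/12, 107/12]
R4 ← R4 − (21/11)·R3: [0, 0, 0, 123/11, 3/2, -255/22]
R5 ← R5 + (29/33)·R3: [0, 0, 0, -338/33, -5/3, 115/11]
R5 ← R5 + (338/369)·R4: [0, 0, 0, 0, -12/41, -20/123]
5 nonzero rows, so rank(P) = 5.
P has 6 columns; by rank–nullity, nullity = 6 − 5 = 1.

1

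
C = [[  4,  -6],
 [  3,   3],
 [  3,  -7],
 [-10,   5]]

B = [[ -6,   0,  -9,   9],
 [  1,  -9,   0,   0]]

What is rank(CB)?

2

First compute CB:
[[-30,  54, -36,  36],
 [-15, -27, -27,  27],
 [-25,  63, -27,  27],
 [ 65, -45,  90, -90]]
Now row reduce the product.
R2 ← R2 − (1/2)·R1: [0, -54, -9, 9]
R3 ← R3 − (5/6)·R1: [0, 18, 3, -3]
R4 ← R4 + (13/6)·R1: [0, 72, 12, -12]
R3 ← R3 + (1/3)·R2: [0, 0, 0, 0]
R4 ← R4 + (4/3)·R2: [0, 0, 0, 0]
2 nonzero rows, so rank(CB) = 2.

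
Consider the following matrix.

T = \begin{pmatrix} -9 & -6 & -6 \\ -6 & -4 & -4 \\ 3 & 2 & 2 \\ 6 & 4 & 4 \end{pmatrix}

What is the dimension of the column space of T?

Row reduce to echelon form.
R2 ← R2 − (2/3)·R1: [0, 0, 0]
R3 ← R3 + (1/3)·R1: [0, 0, 0]
R4 ← R4 + (2/3)·R1: [0, 0, 0]
Echelon form has 1 nonzero row, so rank(T) = 1.
The column space has dimension equal to the rank: 1.

1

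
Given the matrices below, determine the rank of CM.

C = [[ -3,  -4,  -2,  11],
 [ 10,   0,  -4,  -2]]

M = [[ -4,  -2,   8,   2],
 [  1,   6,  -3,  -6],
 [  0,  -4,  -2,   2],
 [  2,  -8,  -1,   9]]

2

First compute CM:
[[ 30, -98, -19, 113],
 [-44,  12,  90,  -6]]
Now row reduce the product.
R2 ← R2 + (22/15)·R1: [0, -1976/15, 932/15, 2396/15]
2 nonzero rows, so rank(CM) = 2.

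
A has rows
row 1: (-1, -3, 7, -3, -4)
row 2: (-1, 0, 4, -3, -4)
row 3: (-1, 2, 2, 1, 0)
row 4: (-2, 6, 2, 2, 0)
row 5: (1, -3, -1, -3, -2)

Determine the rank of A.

3

Row reduce to echelon form.
R2 ← R2 − R1: [0, 3, -3, 0, 0]
R3 ← R3 − R1: [0, 5, -5, 4, 4]
R4 ← R4 − (2)·R1: [0, 12, -12, 8, 8]
R5 ← R5 + R1: [0, -6, 6, -6, -6]
R3 ← R3 − (5/3)·R2: [0, 0, 0, 4, 4]
R4 ← R4 − (4)·R2: [0, 0, 0, 8, 8]
R5 ← R5 + (2)·R2: [0, 0, 0, -6, -6]
R4 ← R4 − (2)·R3: [0, 0, 0, 0, 0]
R5 ← R5 + (3/2)·R3: [0, 0, 0, 0, 0]
Echelon form has 3 nonzero rows, so rank(A) = 3.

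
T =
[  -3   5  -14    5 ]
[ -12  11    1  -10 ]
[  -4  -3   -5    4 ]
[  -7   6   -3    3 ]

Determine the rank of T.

4

Row reduce to echelon form.
R2 ← R2 − (4)·R1: [0, -9, 57, -30]
R3 ← R3 − (4/3)·R1: [0, -29/3, 41/3, -8/3]
R4 ← R4 − (7/3)·R1: [0, -17/3, 89/3, -26/3]
R3 ← R3 − (29/27)·R2: [0, 0, -428/9, 266/9]
R4 ← R4 − (17/27)·R2: [0, 0, -56/9, 92/9]
R4 ← R4 − (14/107)·R3: [0, 0, 0, 680/107]
Echelon form has 4 nonzero rows, so rank(T) = 4.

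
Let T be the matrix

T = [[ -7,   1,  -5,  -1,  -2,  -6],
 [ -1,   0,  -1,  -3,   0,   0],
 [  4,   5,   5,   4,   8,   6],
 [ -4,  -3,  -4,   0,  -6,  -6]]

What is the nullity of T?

Row reduce to echelon form.
R2 ← R2 − (1/7)·R1: [0, -1/7, -2/7, -20/7, 2/7, 6/7]
R3 ← R3 + (4/7)·R1: [0, 39/7, 15/7, 24/7, 48/7, 18/7]
R4 ← R4 − (4/7)·R1: [0, -25/7, -8/7, 4/7, -34/7, -18/7]
R3 ← R3 + (39)·R2: [0, 0, -9, -108, 18, 36]
R4 ← R4 − (25)·R2: [0, 0, 6, 72, -12, -24]
R4 ← R4 + (2/3)·R3: [0, 0, 0, 0, 0, 0]
3 nonzero rows, so rank(T) = 3.
T has 6 columns; by rank–nullity, nullity = 6 − 3 = 3.

3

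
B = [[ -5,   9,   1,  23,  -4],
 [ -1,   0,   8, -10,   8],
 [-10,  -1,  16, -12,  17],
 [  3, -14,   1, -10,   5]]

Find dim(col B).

Row reduce to echelon form.
R2 ← R2 − (1/5)·R1: [0, -9/5, 39/5, -73/5, 44/5]
R3 ← R3 − (2)·R1: [0, -19, 14, -58, 25]
R4 ← R4 + (3/5)·R1: [0, -43/5, 8/5, 19/5, 13/5]
R3 ← R3 − (95/9)·R2: [0, 0, -205/3, 865/9, -611/9]
R4 ← R4 − (43/9)·R2: [0, 0, -107/3, 662/9, -355/9]
R4 ← R4 − (107/205)·R3: [0, 0, 0, 959/41, -822/205]
Echelon form has 4 nonzero rows, so rank(B) = 4.
The column space has dimension equal to the rank: 4.

4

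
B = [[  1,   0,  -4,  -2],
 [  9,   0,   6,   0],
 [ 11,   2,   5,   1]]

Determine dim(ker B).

1

Row reduce to echelon form.
R2 ← R2 − (9)·R1: [0, 0, 42, 18]
R3 ← R3 − (11)·R1: [0, 2, 49, 23]
Swap R2 ↔ R3
3 nonzero rows, so rank(B) = 3.
B has 4 columns; by rank–nullity, nullity = 4 − 3 = 1.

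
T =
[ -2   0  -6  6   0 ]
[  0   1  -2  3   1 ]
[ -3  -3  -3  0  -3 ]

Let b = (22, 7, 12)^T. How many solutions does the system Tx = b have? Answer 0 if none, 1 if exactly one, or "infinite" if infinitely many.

infinite

Row reduce the augmented matrix [T | b].
R3 ← R3 − (3/2)·R1: [0, -3, 6, -9, -3, -21]
R3 ← R3 + (3)·R2: [0, 0, 0, 0, 0, 0]
The echelon form has 2 nonzero rows, and every pivot lies in the first 5 columns, so rank(T) = rank([T|b]) = 2.
The system is consistent.
rank = 2 < 5 unknowns, so there are infinitely many solutions.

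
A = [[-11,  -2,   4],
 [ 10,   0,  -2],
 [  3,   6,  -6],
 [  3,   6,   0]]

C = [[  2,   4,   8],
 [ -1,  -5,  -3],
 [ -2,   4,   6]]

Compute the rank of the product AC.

3

First compute AC:
[[-28, -18, -58],
 [ 24,  32,  68],
 [ 12, -42, -30],
 [  0, -18,   6]]
Now row reduce the product.
R2 ← R2 + (6/7)·R1: [0, 116/7, 128/7]
R3 ← R3 + (3/7)·R1: [0, -348/7, -384/7]
R3 ← R3 + (3)·R2: [0, 0, 0]
R4 ← R4 + (63/58)·R2: [0, 0, 750/29]
Swap R3 ↔ R4
3 nonzero rows, so rank(AC) = 3.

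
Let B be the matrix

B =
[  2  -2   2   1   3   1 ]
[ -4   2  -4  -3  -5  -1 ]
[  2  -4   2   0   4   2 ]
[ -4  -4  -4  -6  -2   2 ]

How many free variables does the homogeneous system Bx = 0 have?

Row reduce to echelon form.
R2 ← R2 + (2)·R1: [0, -2, 0, -1, 1, 1]
R3 ← R3 − R1: [0, -2, 0, -1, 1, 1]
R4 ← R4 + (2)·R1: [0, -8, 0, -4, 4, 4]
R3 ← R3 − R2: [0, 0, 0, 0, 0, 0]
R4 ← R4 − (4)·R2: [0, 0, 0, 0, 0, 0]
2 nonzero rows, so rank(B) = 2.
B has 6 columns; by rank–nullity, nullity = 6 − 2 = 4.

4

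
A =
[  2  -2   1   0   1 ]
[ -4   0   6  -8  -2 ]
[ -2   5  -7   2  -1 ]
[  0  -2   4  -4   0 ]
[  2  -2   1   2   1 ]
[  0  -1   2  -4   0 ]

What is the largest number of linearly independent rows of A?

3

Row reduce to echelon form.
R2 ← R2 + (2)·R1: [0, -4, 8, -8, 0]
R3 ← R3 + R1: [0, 3, -6, 2, 0]
R5 ← R5 − R1: [0, 0, 0, 2, 0]
R3 ← R3 + (3/4)·R2: [0, 0, 0, -4, 0]
R4 ← R4 − (1/2)·R2: [0, 0, 0, 0, 0]
R6 ← R6 − (1/4)·R2: [0, 0, 0, -2, 0]
R5 ← R5 + (1/2)·R3: [0, 0, 0, 0, 0]
R6 ← R6 − (1/2)·R3: [0, 0, 0, 0, 0]
Echelon form has 3 nonzero rows, so rank(A) = 3.
The rank gives the maximum number of linearly independent rows: 3.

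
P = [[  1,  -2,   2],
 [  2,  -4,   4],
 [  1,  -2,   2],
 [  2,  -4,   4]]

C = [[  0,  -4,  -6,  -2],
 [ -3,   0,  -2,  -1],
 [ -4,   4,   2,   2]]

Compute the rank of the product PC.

First compute PC:
[[ -2,   4,   2,   4],
 [ -4,   8,   4,   8],
 [ -2,   4,   2,   4],
 [ -4,   8,   4,   8]]
Now row reduce the product.
R2 ← R2 − (2)·R1: [0, 0, 0, 0]
R3 ← R3 − R1: [0, 0, 0, 0]
R4 ← R4 − (2)·R1: [0, 0, 0, 0]
1 nonzero row, so rank(PC) = 1.

1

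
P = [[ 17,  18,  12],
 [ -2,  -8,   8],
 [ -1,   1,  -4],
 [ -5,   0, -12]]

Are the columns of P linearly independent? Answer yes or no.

no

Row reduce P to echelon form.
R2 ← R2 + (2/17)·R1: [0, -100/17, 160/17]
R3 ← R3 + (1/17)·R1: [0, 35/17, -56/17]
R4 ← R4 + (5/17)·R1: [0, 90/17, -144/17]
R3 ← R3 + (7/20)·R2: [0, 0, 0]
R4 ← R4 + (9/10)·R2: [0, 0, 0]
2 pivots among 3 columns.
Only 2 < 3 pivot columns, so the columns are linearly dependent.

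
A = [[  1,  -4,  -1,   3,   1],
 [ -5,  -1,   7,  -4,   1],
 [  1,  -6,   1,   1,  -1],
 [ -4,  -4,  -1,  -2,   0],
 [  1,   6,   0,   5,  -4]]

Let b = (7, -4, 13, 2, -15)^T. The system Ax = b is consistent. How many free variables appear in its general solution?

0

Row reduce the augmented matrix [A | b].
R2 ← R2 + (5)·R1: [0, -21, 2, 11, 6, 31]
R3 ← R3 − R1: [0, -2, 2, -2, -2, 6]
R4 ← R4 + (4)·R1: [0, -20, -5, 10, 4, 30]
R5 ← R5 − R1: [0, 10, 1, 2, -5, -22]
R3 ← R3 − (2/21)·R2: [0, 0, 38/21, -64/21, -18/7, 64/21]
R4 ← R4 − (20/21)·R2: [0, 0, -145/21, -10/21, -12/7, 10/21]
R5 ← R5 + (10/21)·R2: [0, 0, 41/21, 152/21, -15/7, -152/21]
R4 ← R4 + (145/38)·R3: [0, 0, 0, -230/19, -219/19, 230/19]
R5 ← R5 − (41/38)·R3: [0, 0, 0, 200/19, 12/19, -200/19]
R5 ← R5 + (20/23)·R4: [0, 0, 0, 0, -216/23, 0]
The echelon form has 5 nonzero rows, and every pivot lies in the first 5 columns, so rank(A) = rank([A|b]) = 5.
The system is consistent.
Free variables = (unknowns) − (rank) = 5 − 5 = 0.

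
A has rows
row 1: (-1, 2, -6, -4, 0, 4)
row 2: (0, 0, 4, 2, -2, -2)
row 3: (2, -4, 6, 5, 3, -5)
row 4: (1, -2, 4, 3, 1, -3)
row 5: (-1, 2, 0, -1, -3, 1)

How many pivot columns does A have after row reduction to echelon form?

2

Row reduce to echelon form.
R3 ← R3 + (2)·R1: [0, 0, -6, -3, 3, 3]
R4 ← R4 + R1: [0, 0, -2, -1, 1, 1]
R5 ← R5 − R1: [0, 0, 6, 3, -3, -3]
R3 ← R3 + (3/2)·R2: [0, 0, 0, 0, 0, 0]
R4 ← R4 + (1/2)·R2: [0, 0, 0, 0, 0, 0]
R5 ← R5 − (3/2)·R2: [0, 0, 0, 0, 0, 0]
Echelon form has 2 nonzero rows, so rank(A) = 2.
Each nonzero row contributes one pivot column: 2 pivot columns.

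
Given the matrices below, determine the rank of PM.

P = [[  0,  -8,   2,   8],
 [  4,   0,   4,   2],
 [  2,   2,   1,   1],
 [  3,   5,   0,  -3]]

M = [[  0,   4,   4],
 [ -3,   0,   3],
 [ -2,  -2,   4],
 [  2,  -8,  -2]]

First compute PM:
[[ 36, -68, -32],
 [ -4,  -8,  28],
 [ -6,  -2,  16],
 [-21,  36,  33]]
Now row reduce the product.
R2 ← R2 + (1/9)·R1: [0, -140/9, 220/9]
R3 ← R3 + (1/6)·R1: [0, -40/3, 32/3]
R4 ← R4 + (7/12)·R1: [0, -11/3, 43/3]
R3 ← R3 − (6/7)·R2: [0, 0, -72/7]
R4 ← R4 − (33/140)·R2: [0, 0, 60/7]
R4 ← R4 + (5/6)·R3: [0, 0, 0]
3 nonzero rows, so rank(PM) = 3.

3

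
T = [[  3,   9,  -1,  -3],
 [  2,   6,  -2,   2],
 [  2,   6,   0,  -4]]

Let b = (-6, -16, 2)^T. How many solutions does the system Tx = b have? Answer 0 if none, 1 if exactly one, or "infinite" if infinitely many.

infinite

Row reduce the augmented matrix [T | b].
R2 ← R2 − (2/3)·R1: [0, 0, -4/3, 4, -12]
R3 ← R3 − (2/3)·R1: [0, 0, 2/3, -2, 6]
R3 ← R3 + (1/2)·R2: [0, 0, 0, 0, 0]
The echelon form has 2 nonzero rows, and every pivot lies in the first 4 columns, so rank(T) = rank([T|b]) = 2.
The system is consistent.
rank = 2 < 4 unknowns, so there are infinitely many solutions.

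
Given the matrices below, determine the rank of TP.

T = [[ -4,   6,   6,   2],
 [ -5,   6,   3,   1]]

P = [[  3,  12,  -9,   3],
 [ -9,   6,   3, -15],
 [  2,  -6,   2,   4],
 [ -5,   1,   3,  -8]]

2

First compute TP:
[[-64, -46,  72, -94],
 [-68, -41,  72, -101]]
Now row reduce the product.
R2 ← R2 − (17/16)·R1: [0, 63/8, -9/2, -9/8]
2 nonzero rows, so rank(TP) = 2.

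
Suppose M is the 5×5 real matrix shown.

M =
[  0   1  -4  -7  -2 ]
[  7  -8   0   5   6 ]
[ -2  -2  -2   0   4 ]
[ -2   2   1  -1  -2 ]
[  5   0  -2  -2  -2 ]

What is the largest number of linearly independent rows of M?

Row reduce to echelon form.
Swap R1 ↔ R2
R3 ← R3 + (2/7)·R1: [0, -30/7, -2, 10/7, 40/7]
R4 ← R4 + (2/7)·R1: [0, -2/7, 1, 3/7, -2/7]
R5 ← R5 − (5/7)·R1: [0, 40/7, -2, -39/7, -44/7]
R3 ← R3 + (30/7)·R2: [0, 0, -134/7, -200/7, -20/7]
R4 ← R4 + (2/7)·R2: [0, 0, -1/7, -11/7, -6/7]
R5 ← R5 − (40/7)·R2: [0, 0, 146/7, 241/7, 36/7]
R4 ← R4 − (1/134)·R3: [0, 0, 0, -91/67, -56/67]
R5 ← R5 + (73/67)·R3: [0, 0, 0, 221/67, 136/67]
R5 ← R5 + (17/7)·R4: [0, 0, 0, 0, 0]
Echelon form has 4 nonzero rows, so rank(M) = 4.
The rank gives the maximum number of linearly independent rows: 4.

4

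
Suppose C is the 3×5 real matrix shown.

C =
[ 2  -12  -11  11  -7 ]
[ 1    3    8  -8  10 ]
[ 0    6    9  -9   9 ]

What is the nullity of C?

Row reduce to echelon form.
R2 ← R2 − (1/2)·R1: [0, 9, 27/2, -27/2, 27/2]
R3 ← R3 − (2/3)·R2: [0, 0, 0, 0, 0]
2 nonzero rows, so rank(C) = 2.
C has 5 columns; by rank–nullity, nullity = 5 − 2 = 3.

3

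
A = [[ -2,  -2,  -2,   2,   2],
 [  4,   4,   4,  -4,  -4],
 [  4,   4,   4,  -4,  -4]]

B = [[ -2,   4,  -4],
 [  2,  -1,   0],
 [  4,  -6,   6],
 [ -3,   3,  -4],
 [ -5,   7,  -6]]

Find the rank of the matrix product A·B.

1

First compute AB:
[[-24,  26, -24],
 [ 48, -52,  48],
 [ 48, -52,  48]]
Now row reduce the product.
R2 ← R2 + (2)·R1: [0, 0, 0]
R3 ← R3 + (2)·R1: [0, 0, 0]
1 nonzero row, so rank(AB) = 1.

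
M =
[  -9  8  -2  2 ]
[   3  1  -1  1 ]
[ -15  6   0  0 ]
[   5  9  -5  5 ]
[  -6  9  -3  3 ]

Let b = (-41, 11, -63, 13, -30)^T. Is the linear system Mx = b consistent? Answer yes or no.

yes

Row reduce the augmented matrix [M | b].
R2 ← R2 + (1/3)·R1: [0, 11/3, -5/3, 5/3, -8/3]
R3 ← R3 − (5/3)·R1: [0, -22/3, 10/3, -10/3, 16/3]
R4 ← R4 + (5/9)·R1: [0, 121/9, -55/9, 55/9, -88/9]
R5 ← R5 − (2/3)·R1: [0, 11/3, -5/3, 5/3, -8/3]
R3 ← R3 + (2)·R2: [0, 0, 0, 0, 0]
R4 ← R4 − (11/3)·R2: [0, 0, 0, 0, 0]
R5 ← R5 − R2: [0, 0, 0, 0, 0]
The echelon form has 2 nonzero rows, and every pivot lies in the first 4 columns, so rank(M) = rank([M|b]) = 2.
The system is consistent.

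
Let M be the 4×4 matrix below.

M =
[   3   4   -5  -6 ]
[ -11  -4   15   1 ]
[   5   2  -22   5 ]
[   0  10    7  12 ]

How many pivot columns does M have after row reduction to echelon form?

Row reduce to echelon form.
R2 ← R2 + (11/3)·R1: [0, 32/3, -10/3, -21]
R3 ← R3 − (5/3)·R1: [0, -14/3, -41/3, 15]
R3 ← R3 + (7/16)·R2: [0, 0, -121/8, 93/16]
R4 ← R4 − (15/16)·R2: [0, 0, 81/8, 507/16]
R4 ← R4 + (81/121)·R3: [0, 0, 0, 4305/121]
Echelon form has 4 nonzero rows, so rank(M) = 4.
Each nonzero row contributes one pivot column: 4 pivot columns.

4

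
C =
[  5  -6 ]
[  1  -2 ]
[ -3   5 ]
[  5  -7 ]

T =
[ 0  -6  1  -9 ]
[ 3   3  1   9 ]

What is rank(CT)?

2

First compute CT:
[[-18, -48,  -1, -99],
 [ -6, -12,  -1, -27],
 [ 15,  33,   2,  72],
 [-21, -51,  -2, -108]]
Now row reduce the product.
R2 ← R2 − (1/3)·R1: [0, 4, -2/3, 6]
R3 ← R3 + (5/6)·R1: [0, -7, 7/6, -21/2]
R4 ← R4 − (7/6)·R1: [0, 5, -5/6, 15/2]
R3 ← R3 + (7/4)·R2: [0, 0, 0, 0]
R4 ← R4 − (5/4)·R2: [0, 0, 0, 0]
2 nonzero rows, so rank(CT) = 2.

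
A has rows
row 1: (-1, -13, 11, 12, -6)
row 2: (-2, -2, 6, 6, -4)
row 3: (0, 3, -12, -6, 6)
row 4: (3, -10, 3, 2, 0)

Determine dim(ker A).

2

Row reduce to echelon form.
R2 ← R2 − (2)·R1: [0, 24, -16, -18, 8]
R4 ← R4 + (3)·R1: [0, -49, 36, 38, -18]
R3 ← R3 − (1/8)·R2: [0, 0, -10, -15/4, 5]
R4 ← R4 + (49/24)·R2: [0, 0, 10/3, 5/4, -5/3]
R4 ← R4 + (1/3)·R3: [0, 0, 0, 0, 0]
3 nonzero rows, so rank(A) = 3.
A has 5 columns; by rank–nullity, nullity = 5 − 3 = 2.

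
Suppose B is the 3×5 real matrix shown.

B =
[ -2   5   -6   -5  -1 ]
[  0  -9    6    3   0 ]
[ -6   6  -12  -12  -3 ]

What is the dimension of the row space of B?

Row reduce to echelon form.
R3 ← R3 − (3)·R1: [0, -9, 6, 3, 0]
R3 ← R3 − R2: [0, 0, 0, 0, 0]
Echelon form has 2 nonzero rows, so rank(B) = 2.
The row space has dimension equal to the rank: 2.

2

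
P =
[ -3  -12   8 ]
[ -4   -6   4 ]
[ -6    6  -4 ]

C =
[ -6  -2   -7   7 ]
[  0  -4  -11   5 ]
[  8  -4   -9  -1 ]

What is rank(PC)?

2

First compute PC:
[[ 82,  22,  81, -89],
 [ 56,  16,  58, -62],
 [  4,   4,  12,  -8]]
Now row reduce the product.
R2 ← R2 − (28/41)·R1: [0, 40/41, 110/41, -50/41]
R3 ← R3 − (2/41)·R1: [0, 120/41, 330/41, -150/41]
R3 ← R3 − (3)·R2: [0, 0, 0, 0]
2 nonzero rows, so rank(PC) = 2.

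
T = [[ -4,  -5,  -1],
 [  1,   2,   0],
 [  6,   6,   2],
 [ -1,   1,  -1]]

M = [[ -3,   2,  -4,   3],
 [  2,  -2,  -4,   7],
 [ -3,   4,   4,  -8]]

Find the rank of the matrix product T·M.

First compute TM:
[[  5,  -2,  32, -39],
 [  1,  -2, -12,  17],
 [-12,   8, -40,  44],
 [  8,  -8,  -4,  12]]
Now row reduce the product.
R2 ← R2 − (1/5)·R1: [0, -8/5, -92/5, 124/5]
R3 ← R3 + (12/5)·R1: [0, 16/5, 184/5, -248/5]
R4 ← R4 − (8/5)·R1: [0, -24/5, -276/5, 372/5]
R3 ← R3 + (2)·R2: [0, 0, 0, 0]
R4 ← R4 − (3)·R2: [0, 0, 0, 0]
2 nonzero rows, so rank(TM) = 2.

2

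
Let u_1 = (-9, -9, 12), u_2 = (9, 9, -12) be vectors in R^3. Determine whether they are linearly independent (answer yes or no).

no

Form the matrix with these vectors as rows and row reduce.
R2 ← R2 + R1: [0, 0, 0]
1 nonzero row, so the 2 vectors span a space of dimension 1.
Since 1 < 2, the vectors are linearly dependent.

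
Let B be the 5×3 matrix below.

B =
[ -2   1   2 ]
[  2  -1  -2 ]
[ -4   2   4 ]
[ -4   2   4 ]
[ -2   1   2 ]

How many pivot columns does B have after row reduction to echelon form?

Row reduce to echelon form.
R2 ← R2 + R1: [0, 0, 0]
R3 ← R3 − (2)·R1: [0, 0, 0]
R4 ← R4 − (2)·R1: [0, 0, 0]
R5 ← R5 − R1: [0, 0, 0]
Echelon form has 1 nonzero row, so rank(B) = 1.
Each nonzero row contributes one pivot column: 1 pivot columns.

1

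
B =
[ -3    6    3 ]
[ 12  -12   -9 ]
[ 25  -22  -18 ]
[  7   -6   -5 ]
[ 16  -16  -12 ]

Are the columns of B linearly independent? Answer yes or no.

no

Row reduce B to echelon form.
R2 ← R2 + (4)·R1: [0, 12, 3]
R3 ← R3 + (25/3)·R1: [0, 28, 7]
R4 ← R4 + (7/3)·R1: [0, 8, 2]
R5 ← R5 + (16/3)·R1: [0, 16, 4]
R3 ← R3 − (7/3)·R2: [0, 0, 0]
R4 ← R4 − (2/3)·R2: [0, 0, 0]
R5 ← R5 − (4/3)·R2: [0, 0, 0]
2 pivots among 3 columns.
Only 2 < 3 pivot columns, so the columns are linearly dependent.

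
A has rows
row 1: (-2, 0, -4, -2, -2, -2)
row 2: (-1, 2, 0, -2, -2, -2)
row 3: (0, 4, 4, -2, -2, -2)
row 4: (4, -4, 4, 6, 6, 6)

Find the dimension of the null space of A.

4

Row reduce to echelon form.
R2 ← R2 − (1/2)·R1: [0, 2, 2, -1, -1, -1]
R4 ← R4 + (2)·R1: [0, -4, -4, 2, 2, 2]
R3 ← R3 − (2)·R2: [0, 0, 0, 0, 0, 0]
R4 ← R4 + (2)·R2: [0, 0, 0, 0, 0, 0]
2 nonzero rows, so rank(A) = 2.
A has 6 columns; by rank–nullity, nullity = 6 − 2 = 4.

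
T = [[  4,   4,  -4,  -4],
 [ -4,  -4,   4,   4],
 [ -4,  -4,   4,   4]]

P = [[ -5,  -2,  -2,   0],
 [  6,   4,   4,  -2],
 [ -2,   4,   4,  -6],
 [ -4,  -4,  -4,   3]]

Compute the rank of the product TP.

First compute TP:
[[ 28,   8,   8,   4],
 [-28,  -8,  -8,  -4],
 [-28,  -8,  -8,  -4]]
Now row reduce the product.
R2 ← R2 + R1: [0, 0, 0, 0]
R3 ← R3 + R1: [0, 0, 0, 0]
1 nonzero row, so rank(TP) = 1.

1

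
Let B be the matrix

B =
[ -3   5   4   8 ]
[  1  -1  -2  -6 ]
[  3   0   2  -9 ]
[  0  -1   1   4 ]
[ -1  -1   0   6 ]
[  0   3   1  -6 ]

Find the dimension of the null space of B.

Row reduce to echelon form.
R2 ← R2 + (1/3)·R1: [0, 2/3, -2/3, -10/3]
R3 ← R3 + R1: [0, 5, 6, -1]
R5 ← R5 − (1/3)·R1: [0, -8/3, -4/3, 10/3]
R3 ← R3 − (15/2)·R2: [0, 0, 11, 24]
R4 ← R4 + (3/2)·R2: [0, 0, 0, -1]
R5 ← R5 + (4)·R2: [0, 0, -4, -10]
R6 ← R6 − (9/2)·R2: [0, 0, 4, 9]
R5 ← R5 + (4/11)·R3: [0, 0, 0, -14/11]
R6 ← R6 − (4/11)·R3: [0, 0, 0, 3/11]
R5 ← R5 − (14/11)·R4: [0, 0, 0, 0]
R6 ← R6 + (3/11)·R4: [0, 0, 0, 0]
4 nonzero rows, so rank(B) = 4.
B has 4 columns; by rank–nullity, nullity = 4 − 4 = 0.

0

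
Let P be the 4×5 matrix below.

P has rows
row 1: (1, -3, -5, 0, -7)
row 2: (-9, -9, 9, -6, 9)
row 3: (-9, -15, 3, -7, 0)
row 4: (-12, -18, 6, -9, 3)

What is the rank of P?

Row reduce to echelon form.
R2 ← R2 + (9)·R1: [0, -36, -36, -6, -54]
R3 ← R3 + (9)·R1: [0, -42, -42, -7, -63]
R4 ← R4 + (12)·R1: [0, -54, -54, -9, -81]
R3 ← R3 − (7/6)·R2: [0, 0, 0, 0, 0]
R4 ← R4 − (3/2)·R2: [0, 0, 0, 0, 0]
Echelon form has 2 nonzero rows, so rank(P) = 2.

2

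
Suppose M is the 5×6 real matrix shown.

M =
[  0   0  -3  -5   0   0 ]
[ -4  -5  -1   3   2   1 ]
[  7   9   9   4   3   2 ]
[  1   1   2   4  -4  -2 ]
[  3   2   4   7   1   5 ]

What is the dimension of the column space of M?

Row reduce to echelon form.
Swap R1 ↔ R2
R3 ← R3 + (7/4)·R1: [0, 1/4, 29/4, 37/4, 13/2, 15/4]
R4 ← R4 + (1/4)·R1: [0, -1/4, 7/4, 19/4, -7/2, -7/4]
R5 ← R5 + (3/4)·R1: [0, -7/4, 13/4, 37/4, 5/2, 23/4]
Swap R2 ↔ R3
R4 ← R4 + R2: [0, 0, 9, 14, 3, 2]
R5 ← R5 + (7)·R2: [0, 0, 54, 74, 48, 32]
R4 ← R4 + (3)·R3: [0, 0, 0, -1, 3, 2]
R5 ← R5 + (18)·R3: [0, 0, 0, -16, 48, 32]
R5 ← R5 − (16)·R4: [0, 0, 0, 0, 0, 0]
Echelon form has 4 nonzero rows, so rank(M) = 4.
The column space has dimension equal to the rank: 4.

4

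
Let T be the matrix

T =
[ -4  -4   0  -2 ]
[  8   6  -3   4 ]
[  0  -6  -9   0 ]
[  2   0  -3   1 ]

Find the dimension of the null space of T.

2

Row reduce to echelon form.
R2 ← R2 + (2)·R1: [0, -2, -3, 0]
R4 ← R4 + (1/2)·R1: [0, -2, -3, 0]
R3 ← R3 − (3)·R2: [0, 0, 0, 0]
R4 ← R4 − R2: [0, 0, 0, 0]
2 nonzero rows, so rank(T) = 2.
T has 4 columns; by rank–nullity, nullity = 4 − 2 = 2.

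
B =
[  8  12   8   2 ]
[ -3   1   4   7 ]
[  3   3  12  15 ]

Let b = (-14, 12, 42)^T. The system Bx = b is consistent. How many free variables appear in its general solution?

Row reduce the augmented matrix [B | b].
R2 ← R2 + (3/8)·R1: [0, 11/2, 7, 31/4, 27/4]
R3 ← R3 − (3/8)·R1: [0, -3/2, 9, 57/4, 189/4]
R3 ← R3 + (3/11)·R2: [0, 0, 120/11, 180/11, 540/11]
The echelon form has 3 nonzero rows, and every pivot lies in the first 4 columns, so rank(B) = rank([B|b]) = 3.
The system is consistent.
Free variables = (unknowns) − (rank) = 4 − 3 = 1.

1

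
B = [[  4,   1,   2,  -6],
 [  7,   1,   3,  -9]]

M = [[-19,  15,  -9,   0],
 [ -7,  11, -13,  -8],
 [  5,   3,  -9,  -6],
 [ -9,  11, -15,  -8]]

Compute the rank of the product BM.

2

First compute BM:
[[-19,  11,  23,  28],
 [-44,  26,  32,  46]]
Now row reduce the product.
R2 ← R2 − (44/19)·R1: [0, 10/19, -404/19, -358/19]
2 nonzero rows, so rank(BM) = 2.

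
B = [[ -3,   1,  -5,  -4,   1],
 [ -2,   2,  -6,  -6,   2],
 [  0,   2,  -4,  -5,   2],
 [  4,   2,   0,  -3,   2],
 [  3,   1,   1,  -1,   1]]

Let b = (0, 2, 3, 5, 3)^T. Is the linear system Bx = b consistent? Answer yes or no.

yes

Row reduce the augmented matrix [B | b].
R2 ← R2 − (2/3)·R1: [0, 4/3, -8/3, -10/3, 4/3, 2]
R4 ← R4 + (4/3)·R1: [0, 10/3, -20/3, -25/3, 10/3, 5]
R5 ← R5 + R1: [0, 2, -4, -5, 2, 3]
R3 ← R3 − (3/2)·R2: [0, 0, 0, 0, 0, 0]
R4 ← R4 − (5/2)·R2: [0, 0, 0, 0, 0, 0]
R5 ← R5 − (3/2)·R2: [0, 0, 0, 0, 0, 0]
The echelon form has 2 nonzero rows, and every pivot lies in the first 5 columns, so rank(B) = rank([B|b]) = 2.
The system is consistent.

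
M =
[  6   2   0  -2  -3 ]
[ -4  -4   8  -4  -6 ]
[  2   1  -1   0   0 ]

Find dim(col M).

2

Row reduce to echelon form.
R2 ← R2 + (2/3)·R1: [0, -8/3, 8, -16/3, -8]
R3 ← R3 − (1/3)·R1: [0, 1/3, -1, 2/3, 1]
R3 ← R3 + (1/8)·R2: [0, 0, 0, 0, 0]
Echelon form has 2 nonzero rows, so rank(M) = 2.
The column space has dimension equal to the rank: 2.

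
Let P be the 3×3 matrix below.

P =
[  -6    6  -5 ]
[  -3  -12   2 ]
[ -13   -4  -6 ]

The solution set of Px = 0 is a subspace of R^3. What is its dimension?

0

Row reduce to echelon form.
R2 ← R2 − (1/2)·R1: [0, -15, 9/2]
R3 ← R3 − (13/6)·R1: [0, -17, 29/6]
R3 ← R3 − (17/15)·R2: [0, 0, -4/15]
3 nonzero rows, so rank(P) = 3.
P has 3 columns; by rank–nullity, nullity = 3 − 3 = 0.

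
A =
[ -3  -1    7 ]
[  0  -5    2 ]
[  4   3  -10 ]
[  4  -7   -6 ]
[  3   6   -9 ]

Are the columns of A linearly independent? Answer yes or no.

Row reduce A to echelon form.
R3 ← R3 + (4/3)·R1: [0, 5/3, -2/3]
R4 ← R4 + (4/3)·R1: [0, -25/3, 10/3]
R5 ← R5 + R1: [0, 5, -2]
R3 ← R3 + (1/3)·R2: [0, 0, 0]
R4 ← R4 − (5/3)·R2: [0, 0, 0]
R5 ← R5 + R2: [0, 0, 0]
2 pivots among 3 columns.
Only 2 < 3 pivot columns, so the columns are linearly dependent.

no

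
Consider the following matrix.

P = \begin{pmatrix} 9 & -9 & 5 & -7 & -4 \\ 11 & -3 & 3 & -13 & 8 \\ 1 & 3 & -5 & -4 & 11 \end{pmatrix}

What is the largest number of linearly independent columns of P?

Row reduce to echelon form.
R2 ← R2 − (11/9)·R1: [0, 8, -28/9, -40/9, 116/9]
R3 ← R3 − (1/9)·R1: [0, 4, -50/9, -29/9, 103/9]
R3 ← R3 − (1/2)·R2: [0, 0, -4, -1, 5]
Echelon form has 3 nonzero rows, so rank(P) = 3.
The rank gives the maximum number of linearly independent columns: 3.

3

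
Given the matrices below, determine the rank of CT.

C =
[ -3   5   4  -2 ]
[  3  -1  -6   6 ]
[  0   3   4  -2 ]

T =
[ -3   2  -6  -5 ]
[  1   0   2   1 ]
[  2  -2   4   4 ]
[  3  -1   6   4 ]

2

First compute CT:
[[ 16, -12,  32,  28],
 [ -4,  12,  -8, -16],
 [  5,  -6,  10,  11]]
Now row reduce the product.
R2 ← R2 + (1/4)·R1: [0, 9, 0, -9]
R3 ← R3 − (5/16)·R1: [0, -9/4, 0, 9/4]
R3 ← R3 + (1/4)·R2: [0, 0, 0, 0]
2 nonzero rows, so rank(CT) = 2.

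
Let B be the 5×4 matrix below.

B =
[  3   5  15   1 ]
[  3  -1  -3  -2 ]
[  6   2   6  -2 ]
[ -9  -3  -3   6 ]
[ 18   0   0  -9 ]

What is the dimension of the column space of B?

3

Row reduce to echelon form.
R2 ← R2 − R1: [0, -6, -18, -3]
R3 ← R3 − (2)·R1: [0, -8, -24, -4]
R4 ← R4 + (3)·R1: [0, 12, 42, 9]
R5 ← R5 − (6)·R1: [0, -30, -90, -15]
R3 ← R3 − (4/3)·R2: [0, 0, 0, 0]
R4 ← R4 + (2)·R2: [0, 0, 6, 3]
R5 ← R5 − (5)·R2: [0, 0, 0, 0]
Swap R3 ↔ R4
Echelon form has 3 nonzero rows, so rank(B) = 3.
The column space has dimension equal to the rank: 3.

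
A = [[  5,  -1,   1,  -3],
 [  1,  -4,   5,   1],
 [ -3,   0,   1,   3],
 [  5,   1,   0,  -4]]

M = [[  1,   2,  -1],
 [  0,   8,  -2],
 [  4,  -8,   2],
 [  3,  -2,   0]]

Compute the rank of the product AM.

First compute AM:
[[  0,   0,  -1],
 [ 24, -72,  17],
 [ 10, -20,   5],
 [ -7,  26,  -7]]
Now row reduce the product.
Swap R1 ↔ R2
R3 ← R3 − (5/12)·R1: [0, 10, -25/12]
R4 ← R4 + (7/24)·R1: [0, 5, -49/24]
Swap R2 ↔ R3
R4 ← R4 − (1/2)·R2: [0, 0, -1]
R4 ← R4 − R3: [0, 0, 0]
3 nonzero rows, so rank(AM) = 3.

3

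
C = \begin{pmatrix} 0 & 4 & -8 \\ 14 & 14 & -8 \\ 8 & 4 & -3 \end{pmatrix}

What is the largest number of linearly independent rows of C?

3

Row reduce to echelon form.
Swap R1 ↔ R2
R3 ← R3 − (4/7)·R1: [0, -4, 11/7]
R3 ← R3 + R2: [0, 0, -45/7]
Echelon form has 3 nonzero rows, so rank(C) = 3.
The rank gives the maximum number of linearly independent rows: 3.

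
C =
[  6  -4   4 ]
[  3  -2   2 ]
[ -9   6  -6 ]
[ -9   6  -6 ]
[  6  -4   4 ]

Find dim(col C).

Row reduce to echelon form.
R2 ← R2 − (1/2)·R1: [0, 0, 0]
R3 ← R3 + (3/2)·R1: [0, 0, 0]
R4 ← R4 + (3/2)·R1: [0, 0, 0]
R5 ← R5 − R1: [0, 0, 0]
Echelon form has 1 nonzero row, so rank(C) = 1.
The column space has dimension equal to the rank: 1.

1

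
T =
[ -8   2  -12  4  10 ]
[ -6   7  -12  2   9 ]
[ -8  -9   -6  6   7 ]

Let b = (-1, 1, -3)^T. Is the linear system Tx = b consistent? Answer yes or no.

no

Row reduce the augmented matrix [T | b].
R2 ← R2 − (3/4)·R1: [0, 11/2, -3, -1, 3/2, 7/4]
R3 ← R3 − R1: [0, -11, 6, 2, -3, -2]
R3 ← R3 + (2)·R2: [0, 0, 0, 0, 0, 3/2]
The echelon form has 3 nonzero rows; the last pivot sits in the augmented column, so rank(T) = 2 but rank([T|b]) = 3.
Since the ranks differ, the system is inconsistent.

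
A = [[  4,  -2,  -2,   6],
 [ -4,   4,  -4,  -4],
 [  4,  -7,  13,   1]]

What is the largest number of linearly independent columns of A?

2

Row reduce to echelon form.
R2 ← R2 + R1: [0, 2, -6, 2]
R3 ← R3 − R1: [0, -5, 15, -5]
R3 ← R3 + (5/2)·R2: [0, 0, 0, 0]
Echelon form has 2 nonzero rows, so rank(A) = 2.
The rank gives the maximum number of linearly independent columns: 2.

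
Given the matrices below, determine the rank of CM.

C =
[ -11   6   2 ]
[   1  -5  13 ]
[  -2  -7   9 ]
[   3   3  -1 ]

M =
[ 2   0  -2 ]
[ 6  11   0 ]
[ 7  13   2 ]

First compute CM:
[[ 28,  92,  26],
 [ 63, 114,  24],
 [ 17,  40,  22],
 [ 17,  20,  -8]]
Now row reduce the product.
R2 ← R2 − (9/4)·R1: [0, -93, -69/2]
R3 ← R3 − (17/28)·R1: [0, -111/7, 87/14]
R4 ← R4 − (17/28)·R1: [0, -251/7, -333/14]
R3 ← R3 − (37/217)·R2: [0, 0, 375/31]
R4 ← R4 − (251/651)·R2: [0, 0, -325/31]
R4 ← R4 + (13/15)·R3: [0, 0, 0]
3 nonzero rows, so rank(CM) = 3.

3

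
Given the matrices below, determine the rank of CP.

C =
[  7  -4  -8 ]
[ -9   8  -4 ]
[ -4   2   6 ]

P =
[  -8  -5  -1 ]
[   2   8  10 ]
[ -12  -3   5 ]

2

First compute CP:
[[ 32, -43, -87],
 [136, 121,  69],
 [-36,  18,  54]]
Now row reduce the product.
R2 ← R2 − (17/4)·R1: [0, 1215/4, 1755/4]
R3 ← R3 + (9/8)·R1: [0, -243/8, -351/8]
R3 ← R3 + (1/10)·R2: [0, 0, 0]
2 nonzero rows, so rank(CP) = 2.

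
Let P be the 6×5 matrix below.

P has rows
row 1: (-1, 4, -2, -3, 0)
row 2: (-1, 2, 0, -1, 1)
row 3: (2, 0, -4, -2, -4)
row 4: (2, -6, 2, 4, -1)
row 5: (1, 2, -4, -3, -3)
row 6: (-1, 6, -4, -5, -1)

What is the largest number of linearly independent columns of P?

2

Row reduce to echelon form.
R2 ← R2 − R1: [0, -2, 2, 2, 1]
R3 ← R3 + (2)·R1: [0, 8, -8, -8, -4]
R4 ← R4 + (2)·R1: [0, 2, -2, -2, -1]
R5 ← R5 + R1: [0, 6, -6, -6, -3]
R6 ← R6 − R1: [0, 2, -2, -2, -1]
R3 ← R3 + (4)·R2: [0, 0, 0, 0, 0]
R4 ← R4 + R2: [0, 0, 0, 0, 0]
R5 ← R5 + (3)·R2: [0, 0, 0, 0, 0]
R6 ← R6 + R2: [0, 0, 0, 0, 0]
Echelon form has 2 nonzero rows, so rank(P) = 2.
The rank gives the maximum number of linearly independent columns: 2.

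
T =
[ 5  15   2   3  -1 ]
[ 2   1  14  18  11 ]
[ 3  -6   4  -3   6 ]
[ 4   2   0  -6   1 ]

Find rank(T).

Row reduce to echelon form.
R2 ← R2 − (2/5)·R1: [0, -5, 66/5, 84/5, 57/5]
R3 ← R3 − (3/5)·R1: [0, -15, 14/5, -24/5, 33/5]
R4 ← R4 − (4/5)·R1: [0, -10, -8/5, -42/5, 9/5]
R3 ← R3 − (3)·R2: [0, 0, -184/5, -276/5, -138/5]
R4 ← R4 − (2)·R2: [0, 0, -28, -42, -21]
R4 ← R4 − (35/46)·R3: [0, 0, 0, 0, 0]
Echelon form has 3 nonzero rows, so rank(T) = 3.

3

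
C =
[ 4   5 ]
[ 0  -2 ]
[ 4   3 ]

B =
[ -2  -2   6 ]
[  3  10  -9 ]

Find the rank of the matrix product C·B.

2

First compute CB:
[[  7,  42, -21],
 [ -6, -20,  18],
 [  1,  22,  -3]]
Now row reduce the product.
R2 ← R2 + (6/7)·R1: [0, 16, 0]
R3 ← R3 − (1/7)·R1: [0, 16, 0]
R3 ← R3 − R2: [0, 0, 0]
2 nonzero rows, so rank(CB) = 2.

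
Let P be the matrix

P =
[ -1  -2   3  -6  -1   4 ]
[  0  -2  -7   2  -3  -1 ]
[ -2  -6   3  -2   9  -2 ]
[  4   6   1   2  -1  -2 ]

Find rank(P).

Row reduce to echelon form.
R3 ← R3 − (2)·R1: [0, -2, -3, 10, 11, -10]
R4 ← R4 + (4)·R1: [0, -2, 13, -22, -5, 14]
R3 ← R3 − R2: [0, 0, 4, 8, 14, -9]
R4 ← R4 − R2: [0, 0, 20, -24, -2, 15]
R4 ← R4 − (5)·R3: [0, 0, 0, -64, -72, 60]
Echelon form has 4 nonzero rows, so rank(P) = 4.

4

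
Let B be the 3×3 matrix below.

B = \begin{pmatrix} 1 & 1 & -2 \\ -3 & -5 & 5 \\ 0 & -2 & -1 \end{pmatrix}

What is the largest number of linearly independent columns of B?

2

Row reduce to echelon form.
R2 ← R2 + (3)·R1: [0, -2, -1]
R3 ← R3 − R2: [0, 0, 0]
Echelon form has 2 nonzero rows, so rank(B) = 2.
The rank gives the maximum number of linearly independent columns: 2.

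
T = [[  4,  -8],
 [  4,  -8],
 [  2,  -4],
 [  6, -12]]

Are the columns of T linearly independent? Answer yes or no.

no

Row reduce T to echelon form.
R2 ← R2 − R1: [0, 0]
R3 ← R3 − (1/2)·R1: [0, 0]
R4 ← R4 − (3/2)·R1: [0, 0]
1 pivot among 2 columns.
Only 1 < 2 pivot columns, so the columns are linearly dependent.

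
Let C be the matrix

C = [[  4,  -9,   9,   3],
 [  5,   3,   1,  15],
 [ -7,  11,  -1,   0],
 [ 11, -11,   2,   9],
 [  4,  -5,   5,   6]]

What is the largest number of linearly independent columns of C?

4

Row reduce to echelon form.
R2 ← R2 − (5/4)·R1: [0, 57/4, -41/4, 45/4]
R3 ← R3 + (7/4)·R1: [0, -19/4, 59/4, 21/4]
R4 ← R4 − (11/4)·R1: [0, 55/4, -91/4, 3/4]
R5 ← R5 − R1: [0, 4, -4, 3]
R3 ← R3 + (1/3)·R2: [0, 0, 34/3, 9]
R4 ← R4 − (55/57)·R2: [0, 0, -733/57, -192/19]
R5 ← R5 − (16/57)·R2: [0, 0, -64/57, -3/19]
R4 ← R4 + (733/646)·R3: [0, 0, 0, 69/646]
R5 ← R5 + (32/323)·R3: [0, 0, 0, 237/323]
R5 ← R5 − (158/23)·R4: [0, 0, 0, 0]
Echelon form has 4 nonzero rows, so rank(C) = 4.
The rank gives the maximum number of linearly independent columns: 4.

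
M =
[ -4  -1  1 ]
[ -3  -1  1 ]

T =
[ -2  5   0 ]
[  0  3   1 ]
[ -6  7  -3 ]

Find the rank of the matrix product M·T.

First compute MT:
[[  2, -16,  -4],
 [  0, -11,  -4]]
Now row reduce the product.
2 nonzero rows, so rank(MT) = 2.

2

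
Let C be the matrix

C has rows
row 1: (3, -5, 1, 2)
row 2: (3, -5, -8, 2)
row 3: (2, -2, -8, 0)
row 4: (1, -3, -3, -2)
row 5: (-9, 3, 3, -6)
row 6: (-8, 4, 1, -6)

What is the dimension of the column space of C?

4

Row reduce to echelon form.
R2 ← R2 − R1: [0, 0, -9, 0]
R3 ← R3 − (2/3)·R1: [0, 4/3, -26/3, -4/3]
R4 ← R4 − (1/3)·R1: [0, -4/3, -10/3, -8/3]
R5 ← R5 + (3)·R1: [0, -12, 6, 0]
R6 ← R6 + (8/3)·R1: [0, -28/3, 11/3, -2/3]
Swap R2 ↔ R3
R4 ← R4 + R2: [0, 0, -12, -4]
R5 ← R5 + (9)·R2: [0, 0, -72, -12]
R6 ← R6 + (7)·R2: [0, 0, -57, -10]
R4 ← R4 − (4/3)·R3: [0, 0, 0, -4]
R5 ← R5 − (8)·R3: [0, 0, 0, -12]
R6 ← R6 − (19/3)·R3: [0, 0, 0, -10]
R5 ← R5 − (3)·R4: [0, 0, 0, 0]
R6 ← R6 − (5/2)·R4: [0, 0, 0, 0]
Echelon form has 4 nonzero rows, so rank(C) = 4.
The column space has dimension equal to the rank: 4.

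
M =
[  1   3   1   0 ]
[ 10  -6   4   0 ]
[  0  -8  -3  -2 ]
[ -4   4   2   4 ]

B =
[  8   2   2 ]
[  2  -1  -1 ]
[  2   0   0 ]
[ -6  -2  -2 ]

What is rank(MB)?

First compute MB:
[[ 16,  -1,  -1],
 [ 76,  26,  26],
 [-10,  12,  12],
 [-44, -20, -20]]
Now row reduce the product.
R2 ← R2 − (19/4)·R1: [0, 123/4, 123/4]
R3 ← R3 + (5/8)·R1: [0, 91/8, 91/8]
R4 ← R4 + (11/4)·R1: [0, -91/4, -91/4]
R3 ← R3 − (91/246)·R2: [0, 0, 0]
R4 ← R4 + (91/123)·R2: [0, 0, 0]
2 nonzero rows, so rank(MB) = 2.

2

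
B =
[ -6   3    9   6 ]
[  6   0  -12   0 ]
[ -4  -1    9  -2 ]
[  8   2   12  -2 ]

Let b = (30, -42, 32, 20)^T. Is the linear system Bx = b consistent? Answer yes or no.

yes

Row reduce the augmented matrix [B | b].
R2 ← R2 + R1: [0, 3, -3, 6, -12]
R3 ← R3 − (2/3)·R1: [0, -3, 3, -6, 12]
R4 ← R4 + (4/3)·R1: [0, 6, 24, 6, 60]
R3 ← R3 + R2: [0, 0, 0, 0, 0]
R4 ← R4 − (2)·R2: [0, 0, 30, -6, 84]
Swap R3 ↔ R4
The echelon form has 3 nonzero rows, and every pivot lies in the first 4 columns, so rank(B) = rank([B|b]) = 3.
The system is consistent.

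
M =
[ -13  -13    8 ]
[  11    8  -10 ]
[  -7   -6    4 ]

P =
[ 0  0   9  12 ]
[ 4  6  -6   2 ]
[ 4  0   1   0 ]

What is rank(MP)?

First compute MP:
[[-20, -78, -31, -182],
 [ -8,  48,  41, 148],
 [ -8, -36, -23, -96]]
Now row reduce the product.
R2 ← R2 − (2/5)·R1: [0, 396/5, 267/5, 1104/5]
R3 ← R3 − (2/5)·R1: [0, -24/5, -53/5, -116/5]
R3 ← R3 + (2/33)·R2: [0, 0, -81/11, -108/11]
3 nonzero rows, so rank(MP) = 3.

3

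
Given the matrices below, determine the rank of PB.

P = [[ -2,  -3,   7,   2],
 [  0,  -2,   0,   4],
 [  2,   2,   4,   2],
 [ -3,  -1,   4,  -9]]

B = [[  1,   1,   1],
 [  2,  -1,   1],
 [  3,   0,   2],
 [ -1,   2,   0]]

First compute PB:
[[ 11,   5,   9],
 [ -8,  10,  -2],
 [ 16,   4,  12],
 [ 16, -20,   4]]
Now row reduce the product.
R2 ← R2 + (8/11)·R1: [0, 150/11, 50/11]
R3 ← R3 − (16/11)·R1: [0, -36/11, -12/11]
R4 ← R4 − (16/11)·R1: [0, -300/11, -100/11]
R3 ← R3 + (6/25)·R2: [0, 0, 0]
R4 ← R4 + (2)·R2: [0, 0, 0]
2 nonzero rows, so rank(PB) = 2.

2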